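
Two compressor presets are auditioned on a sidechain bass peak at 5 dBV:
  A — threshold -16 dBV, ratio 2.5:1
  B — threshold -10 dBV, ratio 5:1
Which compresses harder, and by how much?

A: 21 dB over, compressed to 8.4 dB over, so 12.6 dB of GR.
B: 15 dB over, compressed to 3 dB over, so 12 dB of GR.
A applies 0.6 dB more gain reduction.

A, by 0.6 dB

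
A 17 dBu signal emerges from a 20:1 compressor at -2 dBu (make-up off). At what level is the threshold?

-3 dBu

Let T be the threshold. Output overshoot = (input overshoot)/R, so -2 − T = (17 − T)/20.
20·(-2 − T) = 17 − T → 19·T = -40 − 17 = -57.
T = -57/19 = -3 dBu.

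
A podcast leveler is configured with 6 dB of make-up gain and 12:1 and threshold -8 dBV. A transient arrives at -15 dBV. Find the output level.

-15 dBV is 7 dB below the -8 dBV threshold, so no gain reduction is applied.
Make-up gain adds 6 dB: -15 + 6 = -9 dBV.

-9 dBV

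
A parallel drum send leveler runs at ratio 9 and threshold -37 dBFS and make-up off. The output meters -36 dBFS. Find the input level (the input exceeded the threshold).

-28 dBFS

Post-compression overshoot = -36 − (-37) = 1 dB.
Undo the ratio: input overshoot = 1 × 9 = 9 dB, giving input = -28 dBFS.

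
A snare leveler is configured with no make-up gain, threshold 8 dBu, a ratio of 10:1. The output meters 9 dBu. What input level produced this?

The compressed level sits 9 − 8 = 1 dB over threshold.
Undo the ratio: input overshoot = 1 × 10 = 10 dB, giving input = 18 dBu.

18 dBu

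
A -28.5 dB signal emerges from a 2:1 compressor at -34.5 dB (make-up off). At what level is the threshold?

Gain reduction = -28.5 − (-34.5) = 6 dB; output overshoot = GR / (R − 1) = 6 / 1 = 6 dB.
Threshold = output − output overshoot = -34.5 − 6 = -40.5 dB.

-40.5 dB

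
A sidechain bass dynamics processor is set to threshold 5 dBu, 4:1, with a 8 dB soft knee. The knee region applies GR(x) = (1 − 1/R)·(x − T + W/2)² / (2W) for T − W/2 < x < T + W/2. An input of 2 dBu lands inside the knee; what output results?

x − T + W/2 = 2 − 5 + 4 = 1.
GR = (1 − 1/4) × 1² / 16 = 0.75 × 1 / 16 = 0.046875 dB.
Output = 2 − 0.046875 = 1.953125 dBu.

1.953125 dBu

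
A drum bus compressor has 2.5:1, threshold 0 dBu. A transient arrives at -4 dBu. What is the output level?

-4 dBu is 4 dB below the 0 dBu threshold, so no gain reduction is applied.
Output = input = -4 dBu.

-4 dBu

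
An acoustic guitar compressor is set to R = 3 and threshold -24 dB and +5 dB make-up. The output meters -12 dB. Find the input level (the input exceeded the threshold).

-3 dB

Remove make-up: -12 − 5 = -17 dB.
Post-compression overshoot = -17 − (-24) = 7 dB.
Before 3:1 compression the overshoot was 7 × 3 = 21 dB, so input = -24 + 21 = -3 dB.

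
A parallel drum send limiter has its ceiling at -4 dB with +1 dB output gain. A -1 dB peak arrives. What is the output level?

A brickwall limiter is an ∞:1 compressor: any input above the ceiling is clamped to -4 dB.
Output gain then adds 1 dB: -4 + 1 = -3 dB.

-3 dB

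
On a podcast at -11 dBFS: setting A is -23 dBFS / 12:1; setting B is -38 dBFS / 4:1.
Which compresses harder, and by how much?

B, by 9.25 dB

A: overshoot 12 dB → output overshoot 1 dB → GR 11 dB.
B: overshoot 27 dB → output overshoot 6.75 dB → GR 20.25 dB.
B reduces 9.25 dB more.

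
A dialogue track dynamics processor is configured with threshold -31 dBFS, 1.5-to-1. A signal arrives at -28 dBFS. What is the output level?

-28 dBFS sits 3 dB over threshold.
At 1.5:1 the overshoot is divided by 1.5, leaving 2 dB above threshold.
Output = -31 + 2 = -29 dBFS.

-29 dBFS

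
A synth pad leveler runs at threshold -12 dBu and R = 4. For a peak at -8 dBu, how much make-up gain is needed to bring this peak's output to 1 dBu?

Without make-up, output = threshold + overshoot/4 = -12 + 1 = -11 dBu.
Gap to target: 12 dB.

12 dB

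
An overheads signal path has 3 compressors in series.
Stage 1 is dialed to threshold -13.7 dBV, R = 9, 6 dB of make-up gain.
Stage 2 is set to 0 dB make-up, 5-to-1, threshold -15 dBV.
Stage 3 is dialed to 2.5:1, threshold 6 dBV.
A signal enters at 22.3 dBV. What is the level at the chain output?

-12.74 dBV

Stage 1: 22.3 dBV is 36 dB over -13.7 dBV; at 9:1 that becomes 4 dB over, giving -9.7 dBV; +6 dB make-up → -3.7 dBV.
Stage 2: overshoot 11.3 dB → 11.3/5 = 2.26 dB → -12.74 dBV.
Stage 3: below threshold (-12.74 ≤ 6); passes unchanged; output -12.74 dBV.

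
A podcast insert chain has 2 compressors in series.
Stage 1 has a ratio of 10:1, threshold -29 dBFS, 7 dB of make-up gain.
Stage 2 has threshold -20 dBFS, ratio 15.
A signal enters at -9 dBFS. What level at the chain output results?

-20 dBFS

Stage 1: -9 dBFS is 20 dB over -29 dBFS; at 10:1 that becomes 2 dB over, giving -27 dBFS; +7 dB make-up → -20 dBFS.
Stage 2: below threshold (-20 ≤ -20); passes unchanged; output -20 dBFS.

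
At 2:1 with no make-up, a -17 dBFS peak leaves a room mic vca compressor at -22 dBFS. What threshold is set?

-27 dBFS

Input is 10 dB above T (since output overshoot × R = input overshoot: (-22 − T)·2 = -17 − T gives T = -27 dBFS).
Check: -27 + (-17 − (-27))/2 = -27 + 5 = -22 dBFS. ✓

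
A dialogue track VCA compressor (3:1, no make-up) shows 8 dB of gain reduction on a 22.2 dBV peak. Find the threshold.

Gain reduction = 22.2 − 14.2 = 8 dB; output overshoot = GR / (R − 1) = 8 / 2 = 4 dB.
Threshold = output − output overshoot = 14.2 − 4 = 10.2 dBV.

10.2 dBV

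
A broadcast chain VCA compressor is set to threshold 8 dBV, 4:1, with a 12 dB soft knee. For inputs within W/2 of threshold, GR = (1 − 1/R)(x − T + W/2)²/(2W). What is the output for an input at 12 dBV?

x − T + W/2 = 12 − 8 + 6 = 10.
GR = (1 − 1/4) × 10² / 24 = 0.75 × 100 / 24 = 3.125 dB.
Output = 12 − 3.125 = 8.875 dBV.

8.875 dBV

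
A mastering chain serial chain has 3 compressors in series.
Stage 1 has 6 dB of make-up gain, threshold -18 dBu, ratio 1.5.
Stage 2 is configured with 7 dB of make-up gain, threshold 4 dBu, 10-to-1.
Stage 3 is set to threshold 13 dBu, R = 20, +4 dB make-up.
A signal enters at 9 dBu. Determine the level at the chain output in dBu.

15.2 dBu

Stage 1: 27 dB above -18 dBu, reduced 1.5:1 to 18 dB above → 0 dBu; +6 dB make-up → 6 dBu.
Stage 2: 2 dB above 4 dBu, reduced 10:1 to 0.2 dB above → 4.2 dBu; +7 dB make-up → 11.2 dBu.
Stage 3: 11.2 dBu ≤ 13 dBu, so stage 3 doesn't engage; make-up brings it to 15.2 dBu.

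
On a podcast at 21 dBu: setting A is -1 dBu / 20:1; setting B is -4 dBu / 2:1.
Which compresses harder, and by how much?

A, by 8.4 dB

A: GR = 22 − 22/20 = 20.9 dB.
B: GR = 25 − 25/2 = 12.5 dB.
Difference: 8.4 dB in favour of A.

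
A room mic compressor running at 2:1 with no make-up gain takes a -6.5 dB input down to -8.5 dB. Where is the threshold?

-10.5 dB

Gain reduction = -6.5 − (-8.5) = 2 dB; output overshoot = GR / (R − 1) = 2 / 1 = 2 dB.
Threshold = output − output overshoot = -8.5 − 2 = -10.5 dB.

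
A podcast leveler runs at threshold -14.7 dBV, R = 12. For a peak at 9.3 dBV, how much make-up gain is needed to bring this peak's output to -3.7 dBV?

Without make-up, output = threshold + overshoot/12 = -14.7 + 2 = -12.7 dBV.
Gap to target: 9 dB.

9 dB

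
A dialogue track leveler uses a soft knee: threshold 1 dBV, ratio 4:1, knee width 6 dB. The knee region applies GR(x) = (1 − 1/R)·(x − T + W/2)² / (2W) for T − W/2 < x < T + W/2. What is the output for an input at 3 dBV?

x − T + W/2 = 3 − 1 + 3 = 5.
GR = (1 − 1/4) × 5² / 12 = 0.75 × 25 / 12 = 1.5625 dB.
Output = 3 − 1.5625 = 1.4375 dBV.

1.4375 dBV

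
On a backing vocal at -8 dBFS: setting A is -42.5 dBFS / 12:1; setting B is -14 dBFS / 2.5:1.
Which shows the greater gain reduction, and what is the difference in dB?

A: overshoot 34.5 dB → output overshoot 2.875 dB → GR 31.625 dB.
B: overshoot 6 dB → output overshoot 2.4 dB → GR 3.6 dB.
A reduces 28.025 dB more.

A, by 28.025 dB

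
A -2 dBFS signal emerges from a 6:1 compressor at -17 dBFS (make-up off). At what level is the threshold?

Input is 18 dB above T (since output overshoot × R = input overshoot: (-17 − T)·6 = -2 − T gives T = -20 dBFS).
Check: -20 + (-2 − (-20))/6 = -20 + 3 = -17 dBFS. ✓

-20 dBFS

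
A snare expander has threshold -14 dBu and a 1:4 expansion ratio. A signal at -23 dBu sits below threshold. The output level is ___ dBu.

-50 dBu

The input is 9 dB below the -14 dBu threshold.
A 1:4 expander multiplies undershoot by 4: 9 × 4 = 36 dB below threshold.
Output = -14 − 36 = -50 dBu.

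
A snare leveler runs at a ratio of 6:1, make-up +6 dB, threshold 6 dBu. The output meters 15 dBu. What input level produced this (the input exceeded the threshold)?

Stripping the +6 dB make-up gives 9 dBu at the gain stage.
Post-compression overshoot = 9 − 6 = 3 dB.
Before 6:1 compression the overshoot was 3 × 6 = 18 dB, so input = 6 + 18 = 24 dBu.

24 dBu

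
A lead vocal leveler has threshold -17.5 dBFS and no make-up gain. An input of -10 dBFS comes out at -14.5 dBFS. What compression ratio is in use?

Input overshoot = -10 − (-17.5) = 7.5 dB; output overshoot = -14.5 − (-17.5) = 3 dB.
Ratio = 7.5 / 3 = 2.5.

2.5:1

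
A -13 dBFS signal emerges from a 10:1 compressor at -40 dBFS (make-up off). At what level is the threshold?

Input is 30 dB above T (since output overshoot × R = input overshoot: (-40 − T)·10 = -13 − T gives T = -43 dBFS).
Check: -43 + (-13 − (-43))/10 = -43 + 3 = -40 dBFS. ✓

-43 dBFS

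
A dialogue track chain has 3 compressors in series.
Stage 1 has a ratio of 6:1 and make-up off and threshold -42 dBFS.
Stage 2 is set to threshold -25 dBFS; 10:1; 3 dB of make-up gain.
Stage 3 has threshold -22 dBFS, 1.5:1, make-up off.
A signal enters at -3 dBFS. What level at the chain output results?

Stage 1: -3 dBFS is 39 dB over -42 dBFS; at 6:1 that becomes 6.5 dB over, giving -35.5 dBFS.
Stage 2: -35.5 dBFS ≤ -25 dBFS, so stage 2 doesn't engage; make-up brings it to -32.5 dBFS.
Stage 3: -32.5 dBFS is at or below the -22 dBFS threshold — no compression; output -32.5 dBFS.

-32.5 dBFS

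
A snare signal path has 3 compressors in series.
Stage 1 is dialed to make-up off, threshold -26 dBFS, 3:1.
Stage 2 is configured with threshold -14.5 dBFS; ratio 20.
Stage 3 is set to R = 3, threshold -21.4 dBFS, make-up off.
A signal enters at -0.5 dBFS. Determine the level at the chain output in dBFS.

Stage 1: -0.5 dBFS is 25.5 dB over -26 dBFS; at 3:1 that becomes 8.5 dB over, giving -17.5 dBFS.
Stage 2: -17.5 dBFS is at or below the -14.5 dBFS threshold — no compression; output -17.5 dBFS.
Stage 3: -17.5 dBFS is 3.9 dB over -21.4 dBFS; at 3:1 that becomes 1.3 dB over, giving -20.1 dBFS.

-20.1 dBFS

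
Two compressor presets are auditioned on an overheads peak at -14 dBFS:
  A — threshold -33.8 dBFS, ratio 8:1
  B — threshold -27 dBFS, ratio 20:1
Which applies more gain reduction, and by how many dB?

A: overshoot 19.8 dB → output overshoot 2.475 dB → GR 17.325 dB.
B: overshoot 13 dB → output overshoot 0.65 dB → GR 12.35 dB.
A applies 4.975 dB more gain reduction.

A, by 4.975 dB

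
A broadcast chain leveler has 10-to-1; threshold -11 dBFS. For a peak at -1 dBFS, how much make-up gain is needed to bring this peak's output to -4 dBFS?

The peak compresses to -11 + 10/10 = -10 dBFS.
To reach -4 dBFS requires -4 − (-10) = 6 dB of make-up.

6 dB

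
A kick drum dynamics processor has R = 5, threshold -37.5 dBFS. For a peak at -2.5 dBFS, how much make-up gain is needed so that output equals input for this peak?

The peak compresses to -37.5 + 35/5 = -30.5 dBFS.
To reach -2.5 dBFS requires -2.5 − (-30.5) = 28 dB of make-up.

28 dB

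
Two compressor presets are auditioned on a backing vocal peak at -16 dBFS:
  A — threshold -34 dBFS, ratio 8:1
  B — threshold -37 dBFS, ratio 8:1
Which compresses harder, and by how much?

B, by 2.625 dB

A: 18 dB over, compressed to 2.25 dB over, so 15.75 dB of GR.
B: 21 dB over, compressed to 2.625 dB over, so 18.375 dB of GR.
Difference: 2.625 dB in favour of B.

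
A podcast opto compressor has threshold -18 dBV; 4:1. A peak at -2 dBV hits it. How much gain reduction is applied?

-2 dBV exceeds the threshold by 16 dB.
A 4:1 ratio leaves 4 dB of that excess.
GR = overshoot in − overshoot out = 16 − 4 = 12 dB.

12 dB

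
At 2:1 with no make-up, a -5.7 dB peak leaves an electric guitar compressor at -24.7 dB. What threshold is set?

-43.7 dB

Gain reduction = -5.7 − (-24.7) = 19 dB; output overshoot = GR / (R − 1) = 19 / 1 = 19 dB.
Threshold = output − output overshoot = -24.7 − 19 = -43.7 dB.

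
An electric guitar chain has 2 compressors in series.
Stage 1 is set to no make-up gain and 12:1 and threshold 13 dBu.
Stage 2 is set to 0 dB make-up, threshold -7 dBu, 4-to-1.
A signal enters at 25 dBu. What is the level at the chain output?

Stage 1: 25 dBu is 12 dB over 13 dBu; at 12:1 that becomes 1 dB over, giving 14 dBu.
Stage 2: overshoot 21 dB → 21/4 = 5.25 dB → -1.75 dBu.

-1.75 dBu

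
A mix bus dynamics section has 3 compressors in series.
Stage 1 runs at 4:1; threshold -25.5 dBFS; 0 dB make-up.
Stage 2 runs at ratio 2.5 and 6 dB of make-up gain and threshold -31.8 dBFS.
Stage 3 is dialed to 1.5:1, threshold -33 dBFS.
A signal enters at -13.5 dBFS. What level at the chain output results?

Stage 1: -13.5 dBFS is 12 dB over -25.5 dBFS; at 4:1 that becomes 3 dB over, giving -22.5 dBFS.
Stage 2: 9.3 dB above -31.8 dBFS, reduced 2.5:1 to 3.72 dB above → -28.08 dBFS; +6 dB make-up → -22.08 dBFS.
Stage 3: overshoot 10.92 dB → 10.92/1.5 = 7.28 dB → -25.72 dBFS.

-25.72 dBFS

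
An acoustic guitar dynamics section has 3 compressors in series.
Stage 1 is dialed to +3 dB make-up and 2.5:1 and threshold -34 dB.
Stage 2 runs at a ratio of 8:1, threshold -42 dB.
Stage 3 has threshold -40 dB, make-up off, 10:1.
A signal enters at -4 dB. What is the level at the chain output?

-39.9125 dB

Stage 1: 30 dB above -34 dB, reduced 2.5:1 to 12 dB above → -22 dB; +3 dB make-up → -19 dB.
Stage 2: overshoot 23 dB → 23/8 = 2.875 dB → -39.125 dB.
Stage 3: 0.875 dB above -40 dB, reduced 10:1 to 0.0875 dB above → -39.9125 dB.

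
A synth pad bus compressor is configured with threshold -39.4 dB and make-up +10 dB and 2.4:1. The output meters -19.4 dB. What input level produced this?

Before make-up, the level was -19.4 − 10 = -29.4 dB.
The compressed level sits -29.4 − (-39.4) = 10 dB over threshold.
Input overshoot = R × output overshoot = 24 dB → input = -39.4 + 24 = -15.4 dB.

-15.4 dB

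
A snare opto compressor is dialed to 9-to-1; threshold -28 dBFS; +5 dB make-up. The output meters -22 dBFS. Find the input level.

Stripping the +5 dB make-up gives -27 dBFS at the gain stage.
Post-compression overshoot = -27 − (-28) = 1 dB.
Before 9:1 compression the overshoot was 1 × 9 = 9 dB, so input = -28 + 9 = -19 dBFS.

-19 dBFS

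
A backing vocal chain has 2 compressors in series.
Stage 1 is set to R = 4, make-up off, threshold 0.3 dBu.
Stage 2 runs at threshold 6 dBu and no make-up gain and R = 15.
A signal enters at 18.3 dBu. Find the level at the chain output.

4.8 dBu

Stage 1: 18.3 dBu is 18 dB over 0.3 dBu; at 4:1 that becomes 4.5 dB over, giving 4.8 dBu.
Stage 2: 4.8 dBu ≤ 6 dBu, so stage 2 doesn't engage; output 4.8 dBu.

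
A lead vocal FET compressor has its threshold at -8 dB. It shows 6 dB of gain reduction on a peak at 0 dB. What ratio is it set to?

Input overshoot = 0 − (-8) = 8 dB.
Output overshoot = 8 − 6 = 2 dB.
Ratio = input overshoot / output overshoot = 8 / 2 = 4.

4:1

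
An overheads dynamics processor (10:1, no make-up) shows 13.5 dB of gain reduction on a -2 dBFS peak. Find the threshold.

-17 dBFS

Gain reduction = -2 − (-15.5) = 13.5 dB; output overshoot = GR / (R − 1) = 13.5 / 9 = 1.5 dB.
Threshold = output − output overshoot = -15.5 − 1.5 = -17 dBFS.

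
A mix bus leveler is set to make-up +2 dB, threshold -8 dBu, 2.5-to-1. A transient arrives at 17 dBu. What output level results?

4 dBu

Overshoot: 17 − (-8) = 25 dB.
The 25 dB excess becomes 10 dB after 2.5:1 reduction.
Output = -8 + 10 = 2 dBu; make-up adds 2 dB, giving 4 dBu.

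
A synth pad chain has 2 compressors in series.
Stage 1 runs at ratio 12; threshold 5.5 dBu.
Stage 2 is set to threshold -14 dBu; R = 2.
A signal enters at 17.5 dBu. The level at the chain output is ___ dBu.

-3.75 dBu

Stage 1: 17.5 dBu is 12 dB over 5.5 dBu; at 12:1 that becomes 1 dB over, giving 6.5 dBu.
Stage 2: overshoot 20.5 dB → 20.5/2 = 10.25 dB → -3.75 dBu.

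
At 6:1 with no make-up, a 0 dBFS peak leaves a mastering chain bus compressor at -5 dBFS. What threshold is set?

-6 dBFS

Gain reduction = 0 − (-5) = 5 dB; output overshoot = GR / (R − 1) = 5 / 5 = 1 dB.
Threshold = output − output overshoot = -5 − 1 = -6 dBFS.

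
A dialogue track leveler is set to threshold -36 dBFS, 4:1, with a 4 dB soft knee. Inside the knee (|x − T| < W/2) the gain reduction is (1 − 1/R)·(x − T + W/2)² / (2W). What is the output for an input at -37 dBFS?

x − T + W/2 = -37 − (-36) + 2 = 1.
GR = (1 − 1/4) × 1² / 8 = 0.75 × 1 / 8 = 0.09375 dB.
Output = -37 − 0.09375 = -37.09375 dBFS.

-37.09375 dBFS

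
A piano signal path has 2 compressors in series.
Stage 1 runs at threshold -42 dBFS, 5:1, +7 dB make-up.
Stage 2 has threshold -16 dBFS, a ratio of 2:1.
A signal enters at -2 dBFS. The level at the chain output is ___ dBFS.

Stage 1: -2 dBFS is 40 dB over -42 dBFS; at 5:1 that becomes 8 dB over, giving -34 dBFS; +7 dB make-up → -27 dBFS.
Stage 2: below threshold (-27 ≤ -16); passes unchanged; output -27 dBFS.

-27 dBFS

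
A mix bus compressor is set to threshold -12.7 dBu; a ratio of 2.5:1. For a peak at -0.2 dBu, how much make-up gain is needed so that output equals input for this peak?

7.5 dB

Overshoot 12.5 dB → 12.5/2.5 = 5 dB after compression, so the compressed level is -12.7 + 5 = -7.7 dBu.
Make-up = target − compressed = -0.2 − (-7.7) = 7.5 dB.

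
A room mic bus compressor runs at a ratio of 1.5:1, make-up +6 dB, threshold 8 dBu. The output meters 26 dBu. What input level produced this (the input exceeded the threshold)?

Stripping the +6 dB make-up gives 20 dBu at the gain stage.
Post-compression overshoot = 20 − 8 = 12 dB.
Undo the ratio: input overshoot = 12 × 1.5 = 18 dB, giving input = 26 dBu.

26 dBu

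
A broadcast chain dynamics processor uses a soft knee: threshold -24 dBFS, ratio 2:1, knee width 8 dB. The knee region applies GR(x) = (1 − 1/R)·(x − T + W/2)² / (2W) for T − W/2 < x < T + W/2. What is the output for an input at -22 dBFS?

x − T + W/2 = -22 − (-24) + 4 = 6.
GR = (1 − 1/2) × 6² / 16 = 0.5 × 36 / 16 = 1.125 dB.
Output = -22 − 1.125 = -23.125 dBFS.

-23.125 dBFS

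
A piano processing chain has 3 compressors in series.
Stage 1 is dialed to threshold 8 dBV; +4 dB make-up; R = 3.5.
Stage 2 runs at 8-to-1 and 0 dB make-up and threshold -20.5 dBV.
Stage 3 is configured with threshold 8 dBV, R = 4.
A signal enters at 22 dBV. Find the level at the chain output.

-15.9375 dBV

Stage 1: overshoot 14 dB → 14/3.5 = 4 dB → 12 dBV; +4 dB make-up → 16 dBV.
Stage 2: overshoot 36.5 dB → 36.5/8 = 4.5625 dB → -15.9375 dBV.
Stage 3: -15.9375 dBV ≤ 8 dBV, so stage 3 doesn't engage; output -15.9375 dBV.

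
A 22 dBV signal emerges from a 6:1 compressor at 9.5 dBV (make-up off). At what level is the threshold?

Input is 15 dB above T (since output overshoot × R = input overshoot: (9.5 − T)·6 = 22 − T gives T = 7 dBV).
Check: 7 + (22 − 7)/6 = 7 + 2.5 = 9.5 dBV. ✓

7 dBV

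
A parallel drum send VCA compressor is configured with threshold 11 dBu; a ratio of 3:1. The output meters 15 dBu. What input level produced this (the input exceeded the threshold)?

23 dBu

Post-compression overshoot = 15 − 11 = 4 dB.
Before 3:1 compression the overshoot was 4 × 3 = 12 dB, so input = 11 + 12 = 23 dBu.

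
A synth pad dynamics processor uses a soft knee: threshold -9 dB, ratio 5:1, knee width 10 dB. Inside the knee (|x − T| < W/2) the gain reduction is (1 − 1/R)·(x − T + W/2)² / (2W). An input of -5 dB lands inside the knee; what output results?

x − T + W/2 = -5 − (-9) + 5 = 9.
GR = (1 − 1/5) × 9² / 20 = 0.8 × 81 / 20 = 3.24 dB.
Output = -5 − 3.24 = -8.24 dB.

-8.24 dB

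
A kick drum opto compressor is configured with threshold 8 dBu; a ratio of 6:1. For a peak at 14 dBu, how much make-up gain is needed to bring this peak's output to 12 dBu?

3 dB

Overshoot 6 dB → 6/6 = 1 dB after compression, so the compressed level is 8 + 1 = 9 dBu.
Make-up = target − compressed = 12 − 9 = 3 dB.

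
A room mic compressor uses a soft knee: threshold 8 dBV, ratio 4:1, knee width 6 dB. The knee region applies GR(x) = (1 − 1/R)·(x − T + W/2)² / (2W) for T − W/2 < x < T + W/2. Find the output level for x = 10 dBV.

x − T + W/2 = 10 − 8 + 3 = 5.
GR = (1 − 1/4) × 5² / 12 = 0.75 × 25 / 12 = 1.5625 dB.
Output = 10 − 1.5625 = 8.4375 dBV.

8.4375 dBV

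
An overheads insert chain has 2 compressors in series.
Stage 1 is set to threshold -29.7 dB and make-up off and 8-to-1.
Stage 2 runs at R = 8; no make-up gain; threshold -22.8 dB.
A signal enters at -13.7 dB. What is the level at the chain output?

-27.7 dB

Stage 1: 16 dB above -29.7 dB, reduced 8:1 to 2 dB above → -27.7 dB.
Stage 2: -27.7 dB is at or below the -22.8 dB threshold — no compression; output -27.7 dB.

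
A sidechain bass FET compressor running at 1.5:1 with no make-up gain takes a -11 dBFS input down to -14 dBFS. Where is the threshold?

-20 dBFS

Input is 9 dB above T (since output overshoot × R = input overshoot: (-14 − T)·1.5 = -11 − T gives T = -20 dBFS).
Check: -20 + (-11 − (-20))/1.5 = -20 + 6 = -14 dBFS. ✓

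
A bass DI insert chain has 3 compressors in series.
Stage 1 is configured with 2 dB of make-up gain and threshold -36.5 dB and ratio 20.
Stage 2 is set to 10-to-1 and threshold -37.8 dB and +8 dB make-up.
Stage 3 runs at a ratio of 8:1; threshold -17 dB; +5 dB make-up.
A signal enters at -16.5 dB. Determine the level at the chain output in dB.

Stage 1: overshoot 20 dB → 20/20 = 1 dB → -35.5 dB; +2 dB make-up → -33.5 dB.
Stage 2: overshoot 4.3 dB → 4.3/10 = 0.43 dB → -37.37 dB; +8 dB make-up → -29.37 dB.
Stage 3: -29.37 dB ≤ -17 dB, so stage 3 doesn't engage; make-up brings it to -24.37 dB.

-24.37 dB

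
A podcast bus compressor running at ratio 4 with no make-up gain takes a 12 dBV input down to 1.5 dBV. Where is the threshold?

-2 dBV

Let T be the threshold. Output overshoot = (input overshoot)/R, so 1.5 − T = (12 − T)/4.
4·(1.5 − T) = 12 − T → 3·T = 6 − 12 = -6.
T = -6/3 = -2 dBV.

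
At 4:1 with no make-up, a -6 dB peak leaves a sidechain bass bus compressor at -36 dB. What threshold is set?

-46 dB

Input is 40 dB above T (since output overshoot × R = input overshoot: (-36 − T)·4 = -6 − T gives T = -46 dB).
Check: -46 + (-6 − (-46))/4 = -46 + 10 = -36 dB. ✓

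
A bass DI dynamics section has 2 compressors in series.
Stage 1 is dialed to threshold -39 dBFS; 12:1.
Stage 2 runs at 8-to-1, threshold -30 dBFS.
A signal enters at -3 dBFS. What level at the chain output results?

Stage 1: -3 dBFS is 36 dB over -39 dBFS; at 12:1 that becomes 3 dB over, giving -36 dBFS.
Stage 2: below threshold (-36 ≤ -30); passes unchanged; output -36 dBFS.

-36 dBFS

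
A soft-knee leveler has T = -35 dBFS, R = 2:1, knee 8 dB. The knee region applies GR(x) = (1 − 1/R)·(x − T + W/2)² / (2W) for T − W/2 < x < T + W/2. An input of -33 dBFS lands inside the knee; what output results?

-34.125 dBFS

x − T + W/2 = -33 − (-35) + 4 = 6.
GR = (1 − 1/2) × 6² / 16 = 0.5 × 36 / 16 = 1.125 dB.
Output = -33 − 1.125 = -34.125 dBFS.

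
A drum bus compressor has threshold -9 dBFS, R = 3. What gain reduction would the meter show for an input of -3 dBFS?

4 dB

Overshoot = -3 − (-9) = 6 dB.
At 3:1, output sits 6/3 = 2 dB above threshold.
Gain reduction = 6 − 2 = 4 dB.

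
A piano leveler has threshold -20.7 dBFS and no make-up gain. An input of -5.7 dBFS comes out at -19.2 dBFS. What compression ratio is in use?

Input overshoot = -5.7 − (-20.7) = 15 dB; output overshoot = -19.2 − (-20.7) = 1.5 dB.
Ratio = 15 / 1.5 = 10.

10:1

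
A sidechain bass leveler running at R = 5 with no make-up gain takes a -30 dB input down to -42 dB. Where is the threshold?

Input is 15 dB above T (since output overshoot × R = input overshoot: (-42 − T)·5 = -30 − T gives T = -45 dB).
Check: -45 + (-30 − (-45))/5 = -45 + 3 = -42 dB. ✓

-45 dB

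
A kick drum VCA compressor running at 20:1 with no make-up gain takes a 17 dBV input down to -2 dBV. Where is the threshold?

Gain reduction = 17 − (-2) = 19 dB; output overshoot = GR / (R − 1) = 19 / 19 = 1 dB.
Threshold = output − output overshoot = -2 − 1 = -3 dBV.

-3 dBV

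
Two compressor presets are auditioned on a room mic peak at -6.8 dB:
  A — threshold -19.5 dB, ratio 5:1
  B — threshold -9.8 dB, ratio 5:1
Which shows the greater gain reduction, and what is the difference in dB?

A, by 7.76 dB

A: GR = 12.7 − 12.7/5 = 10.16 dB.
B: GR = 3 − 3/5 = 2.4 dB.
Difference: 7.76 dB in favour of A.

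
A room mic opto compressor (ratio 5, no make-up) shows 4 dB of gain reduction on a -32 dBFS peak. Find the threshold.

-37 dBFS

Input is 5 dB above T (since output overshoot × R = input overshoot: (-36 − T)·5 = -32 − T gives T = -37 dBFS).
Check: -37 + (-32 − (-37))/5 = -37 + 1 = -36 dBFS. ✓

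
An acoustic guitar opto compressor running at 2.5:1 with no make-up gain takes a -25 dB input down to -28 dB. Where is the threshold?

Let T be the threshold. Output overshoot = (input overshoot)/R, so -28 − T = (-25 − T)/2.5.
2.5·(-28 − T) = -25 − T → 1.5·T = -70 − (-25) = -45.
T = -45/1.5 = -30 dB.

-30 dB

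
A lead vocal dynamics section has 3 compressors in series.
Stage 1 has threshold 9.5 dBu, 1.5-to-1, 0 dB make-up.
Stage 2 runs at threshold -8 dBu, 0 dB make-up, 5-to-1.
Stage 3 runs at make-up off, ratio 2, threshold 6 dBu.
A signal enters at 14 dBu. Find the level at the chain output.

-3.9 dBu

Stage 1: overshoot 4.5 dB → 4.5/1.5 = 3 dB → 12.5 dBu.
Stage 2: overshoot 20.5 dB → 20.5/5 = 4.1 dB → -3.9 dBu.
Stage 3: -3.9 dBu is at or below the 6 dBu threshold — no compression; output -3.9 dBu.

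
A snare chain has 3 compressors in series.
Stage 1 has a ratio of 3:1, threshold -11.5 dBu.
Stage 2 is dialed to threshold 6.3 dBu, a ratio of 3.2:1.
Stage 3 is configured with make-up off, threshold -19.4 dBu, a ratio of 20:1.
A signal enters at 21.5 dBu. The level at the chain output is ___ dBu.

-18.455 dBu

Stage 1: 21.5 dBu is 33 dB over -11.5 dBu; at 3:1 that becomes 11 dB over, giving -0.5 dBu.
Stage 2: -0.5 dBu is at or below the 6.3 dBu threshold — no compression; output -0.5 dBu.
Stage 3: 18.9 dB above -19.4 dBu, reduced 20:1 to 0.945 dB above → -18.455 dBu.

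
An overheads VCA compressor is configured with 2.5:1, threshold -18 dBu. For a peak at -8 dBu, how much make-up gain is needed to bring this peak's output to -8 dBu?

The peak compresses to -18 + 10/2.5 = -14 dBu.
To reach -8 dBu requires -8 − (-14) = 6 dB of make-up.

6 dB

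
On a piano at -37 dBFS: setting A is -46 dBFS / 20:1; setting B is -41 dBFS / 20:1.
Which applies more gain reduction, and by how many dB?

A: GR = 9 − 9/20 = 8.55 dB.
B: GR = 4 − 4/20 = 3.8 dB.
A reduces 4.75 dB more.

A, by 4.75 dB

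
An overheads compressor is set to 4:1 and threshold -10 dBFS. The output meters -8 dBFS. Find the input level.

That's 2 dB above the -10 dBFS threshold.
Before 4:1 compression the overshoot was 2 × 4 = 8 dB, so input = -10 + 8 = -2 dBFS.

-2 dBFS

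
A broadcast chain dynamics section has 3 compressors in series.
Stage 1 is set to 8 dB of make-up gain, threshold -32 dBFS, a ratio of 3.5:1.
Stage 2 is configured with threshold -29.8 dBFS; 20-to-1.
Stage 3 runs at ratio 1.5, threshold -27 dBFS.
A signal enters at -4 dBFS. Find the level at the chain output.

Stage 1: -4 dBFS is 28 dB over -32 dBFS; at 3.5:1 that becomes 8 dB over, giving -24 dBFS; +8 dB make-up → -16 dBFS.
Stage 2: overshoot 13.8 dB → 13.8/20 = 0.69 dB → -29.11 dBFS.
Stage 3: -29.11 dBFS is at or below the -27 dBFS threshold — no compression; output -29.11 dBFS.

-29.11 dBFS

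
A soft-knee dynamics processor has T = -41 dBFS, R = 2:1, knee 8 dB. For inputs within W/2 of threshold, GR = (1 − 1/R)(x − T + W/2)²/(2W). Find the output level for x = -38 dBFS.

-39.53125 dBFS

x − T + W/2 = -38 − (-41) + 4 = 7.
GR = (1 − 1/2) × 7² / 16 = 0.5 × 49 / 16 = 1.53125 dB.
Output = -38 − 1.53125 = -39.53125 dBFS.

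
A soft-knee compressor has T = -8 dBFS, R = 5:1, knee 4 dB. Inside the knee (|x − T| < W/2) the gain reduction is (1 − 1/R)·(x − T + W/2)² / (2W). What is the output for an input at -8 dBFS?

-8.4 dBFS

x − T + W/2 = -8 − (-8) + 2 = 2.
GR = (1 − 1/5) × 2² / 8 = 0.8 × 4 / 8 = 0.4 dB.
Output = -8 − 0.4 = -8.4 dBFS.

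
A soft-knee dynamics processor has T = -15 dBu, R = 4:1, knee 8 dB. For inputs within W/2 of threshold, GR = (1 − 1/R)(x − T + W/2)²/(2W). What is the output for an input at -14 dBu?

x − T + W/2 = -14 − (-15) + 4 = 5.
GR = (1 − 1/4) × 5² / 16 = 0.75 × 25 / 16 = 1.171875 dB.
Output = -14 − 1.171875 = -15.171875 dBu.

-15.171875 dBu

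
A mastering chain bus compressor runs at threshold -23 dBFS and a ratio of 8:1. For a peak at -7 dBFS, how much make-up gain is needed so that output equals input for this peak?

Overshoot 16 dB → 16/8 = 2 dB after compression, so the compressed level is -23 + 2 = -21 dBFS.
Make-up = target − compressed = -7 − (-21) = 14 dB.

14 dB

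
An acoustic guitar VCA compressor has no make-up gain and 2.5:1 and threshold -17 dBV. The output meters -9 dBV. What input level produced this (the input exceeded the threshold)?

3 dBV

Post-compression overshoot = -9 − (-17) = 8 dB.
Undo the ratio: input overshoot = 8 × 2.5 = 20 dB, giving input = 3 dBV.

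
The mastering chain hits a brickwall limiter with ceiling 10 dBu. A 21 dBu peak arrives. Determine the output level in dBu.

10 dBu

A brickwall limiter is an ∞:1 compressor: any input above the ceiling is clamped to 10 dBu.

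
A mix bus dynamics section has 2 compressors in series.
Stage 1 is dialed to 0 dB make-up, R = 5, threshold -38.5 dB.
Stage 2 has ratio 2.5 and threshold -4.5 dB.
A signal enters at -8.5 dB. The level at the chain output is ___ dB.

Stage 1: overshoot 30 dB → 30/5 = 6 dB → -32.5 dB.
Stage 2: -32.5 dB is at or below the -4.5 dB threshold — no compression; output -32.5 dB.

-32.5 dB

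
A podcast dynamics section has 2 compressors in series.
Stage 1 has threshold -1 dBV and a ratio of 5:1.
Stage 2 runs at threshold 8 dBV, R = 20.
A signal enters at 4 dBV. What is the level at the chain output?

Stage 1: overshoot 5 dB → 5/5 = 1 dB → 0 dBV.
Stage 2: 0 dBV ≤ 8 dBV, so stage 2 doesn't engage; output 0 dBV.

0 dBV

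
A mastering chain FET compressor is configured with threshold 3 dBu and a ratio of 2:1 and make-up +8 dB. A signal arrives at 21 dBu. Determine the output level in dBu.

Overshoot: 21 − 3 = 18 dB.
2:1 compression reduces that to 18/2 = 9 dB over.
Output = 3 + 9 = 12 dBu; make-up adds 8 dB, giving 20 dBu.

20 dBu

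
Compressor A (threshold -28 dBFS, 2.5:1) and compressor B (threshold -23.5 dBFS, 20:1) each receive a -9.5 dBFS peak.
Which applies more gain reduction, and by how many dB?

B, by 2.2 dB

A: 18.5 dB over, compressed to 7.4 dB over, so 11.1 dB of GR.
B: 14 dB over, compressed to 0.7 dB over, so 13.3 dB of GR.
B reduces 2.2 dB more.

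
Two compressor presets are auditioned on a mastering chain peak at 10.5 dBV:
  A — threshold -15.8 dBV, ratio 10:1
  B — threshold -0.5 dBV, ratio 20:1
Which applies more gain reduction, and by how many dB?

A: GR = 26.3 − 26.3/10 = 23.67 dB.
B: GR = 11 − 11/20 = 10.45 dB.
Difference: 13.22 dB in favour of A.

A, by 13.22 dB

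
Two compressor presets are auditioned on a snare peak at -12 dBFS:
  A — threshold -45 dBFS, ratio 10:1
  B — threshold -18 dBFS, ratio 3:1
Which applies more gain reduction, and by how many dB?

A, by 25.7 dB

A: GR = 33 − 33/10 = 29.7 dB.
B: GR = 6 − 6/3 = 4 dB.
Difference: 25.7 dB in favour of A.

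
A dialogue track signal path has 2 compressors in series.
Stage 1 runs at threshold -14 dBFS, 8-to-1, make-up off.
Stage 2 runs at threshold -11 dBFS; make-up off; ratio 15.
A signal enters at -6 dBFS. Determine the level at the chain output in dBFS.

Stage 1: overshoot 8 dB → 8/8 = 1 dB → -13 dBFS.
Stage 2: -13 dBFS is at or below the -11 dBFS threshold — no compression; output -13 dBFS.

-13 dBFS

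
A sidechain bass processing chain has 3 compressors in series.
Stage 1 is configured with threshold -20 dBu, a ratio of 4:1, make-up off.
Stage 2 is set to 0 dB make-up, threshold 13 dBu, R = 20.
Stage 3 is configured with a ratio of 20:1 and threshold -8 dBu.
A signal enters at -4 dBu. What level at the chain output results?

-16 dBu

Stage 1: overshoot 16 dB → 16/4 = 4 dB → -16 dBu.
Stage 2: -16 dBu is at or below the 13 dBu threshold — no compression; output -16 dBu.
Stage 3: -16 dBu is at or below the -8 dBu threshold — no compression; output -16 dBu.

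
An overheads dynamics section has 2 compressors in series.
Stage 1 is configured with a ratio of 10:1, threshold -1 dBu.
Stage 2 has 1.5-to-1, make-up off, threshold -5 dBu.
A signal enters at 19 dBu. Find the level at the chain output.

Stage 1: 19 dBu is 20 dB over -1 dBu; at 10:1 that becomes 2 dB over, giving 1 dBu.
Stage 2: 6 dB above -5 dBu, reduced 1.5:1 to 4 dB above → -1 dBu.

-1 dBu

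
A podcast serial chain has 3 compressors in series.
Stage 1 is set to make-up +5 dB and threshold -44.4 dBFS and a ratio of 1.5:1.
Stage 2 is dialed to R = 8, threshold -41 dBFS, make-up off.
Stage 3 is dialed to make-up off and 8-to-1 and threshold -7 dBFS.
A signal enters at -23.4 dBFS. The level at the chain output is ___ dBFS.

Stage 1: 21 dB above -44.4 dBFS, reduced 1.5:1 to 14 dB above → -30.4 dBFS; +5 dB make-up → -25.4 dBFS.
Stage 2: overshoot 15.6 dB → 15.6/8 = 1.95 dB → -39.05 dBFS.
Stage 3: below threshold (-39.05 ≤ -7); passes unchanged; output -39.05 dBFS.

-39.05 dBFS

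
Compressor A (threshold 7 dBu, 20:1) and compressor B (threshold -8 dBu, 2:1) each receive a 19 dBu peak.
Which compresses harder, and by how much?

B, by 2.1 dB

A: GR = 12 − 12/20 = 11.4 dB.
B: GR = 27 − 27/2 = 13.5 dB.
B applies 2.1 dB more gain reduction.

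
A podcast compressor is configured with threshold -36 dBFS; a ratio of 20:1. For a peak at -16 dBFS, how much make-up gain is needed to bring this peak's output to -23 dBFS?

The peak compresses to -36 + 20/20 = -35 dBFS.
To reach -23 dBFS requires -23 − (-35) = 12 dB of make-up.

12 dB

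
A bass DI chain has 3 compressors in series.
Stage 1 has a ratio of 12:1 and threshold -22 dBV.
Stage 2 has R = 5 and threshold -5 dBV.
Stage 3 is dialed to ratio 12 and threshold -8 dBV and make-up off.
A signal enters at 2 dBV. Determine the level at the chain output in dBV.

Stage 1: 2 dBV is 24 dB over -22 dBV; at 12:1 that becomes 2 dB over, giving -20 dBV.
Stage 2: -20 dBV ≤ -5 dBV, so stage 2 doesn't engage; output -20 dBV.
Stage 3: -20 dBV ≤ -8 dBV, so stage 3 doesn't engage; output -20 dBV.

-20 dBV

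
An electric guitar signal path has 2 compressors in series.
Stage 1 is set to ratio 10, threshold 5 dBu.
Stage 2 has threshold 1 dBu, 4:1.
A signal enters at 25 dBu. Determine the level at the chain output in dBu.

2.5 dBu

Stage 1: 25 dBu is 20 dB over 5 dBu; at 10:1 that becomes 2 dB over, giving 7 dBu.
Stage 2: overshoot 6 dB → 6/4 = 1.5 dB → 2.5 dBu.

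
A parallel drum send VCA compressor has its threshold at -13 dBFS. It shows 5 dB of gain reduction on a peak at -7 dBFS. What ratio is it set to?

Input overshoot = -7 − (-13) = 6 dB.
Output overshoot = 6 − 5 = 1 dB.
Ratio = input overshoot / output overshoot = 6 / 1 = 6.

6:1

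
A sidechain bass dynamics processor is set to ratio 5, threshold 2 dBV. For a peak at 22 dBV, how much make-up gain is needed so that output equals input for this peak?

16 dB

The peak compresses to 2 + 20/5 = 6 dBV.
To reach 22 dBV requires 22 − 6 = 16 dB of make-up.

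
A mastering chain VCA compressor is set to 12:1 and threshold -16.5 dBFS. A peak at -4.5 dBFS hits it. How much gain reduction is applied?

-4.5 dBFS exceeds the threshold by 12 dB.
A 12:1 ratio leaves 1 dB of that excess.
So the signal is attenuated by 12 − 1 = 11 dB.

11 dB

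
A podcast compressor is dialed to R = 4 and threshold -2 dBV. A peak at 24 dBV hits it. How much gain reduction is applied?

19.5 dB

Overshoot = 24 − (-2) = 26 dB.
A 4:1 ratio leaves 6.5 dB of that excess.
GR = overshoot in − overshoot out = 26 − 6.5 = 19.5 dB.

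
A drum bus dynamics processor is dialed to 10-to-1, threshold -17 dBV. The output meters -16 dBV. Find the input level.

Post-compression overshoot = -16 − (-17) = 1 dB.
Before 10:1 compression the overshoot was 1 × 10 = 10 dB, so input = -17 + 10 = -7 dBV.

-7 dBV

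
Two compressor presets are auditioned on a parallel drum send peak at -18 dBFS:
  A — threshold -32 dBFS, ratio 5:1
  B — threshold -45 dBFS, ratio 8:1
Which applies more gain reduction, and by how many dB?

B, by 12.425 dB

A: overshoot 14 dB → output overshoot 2.8 dB → GR 11.2 dB.
B: overshoot 27 dB → output overshoot 3.375 dB → GR 23.625 dB.
Difference: 12.425 dB in favour of B.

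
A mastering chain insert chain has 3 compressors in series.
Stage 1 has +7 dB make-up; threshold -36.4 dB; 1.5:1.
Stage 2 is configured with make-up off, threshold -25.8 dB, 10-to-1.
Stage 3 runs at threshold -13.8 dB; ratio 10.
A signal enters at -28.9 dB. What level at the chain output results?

-25.66 dB

Stage 1: overshoot 7.5 dB → 7.5/1.5 = 5 dB → -31.4 dB; +7 dB make-up → -24.4 dB.
Stage 2: overshoot 1.4 dB → 1.4/10 = 0.14 dB → -25.66 dB.
Stage 3: -25.66 dB ≤ -13.8 dB, so stage 3 doesn't engage; output -25.66 dB.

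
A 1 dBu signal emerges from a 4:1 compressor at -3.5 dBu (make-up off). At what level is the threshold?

Gain reduction = 1 − (-3.5) = 4.5 dB; output overshoot = GR / (R − 1) = 4.5 / 3 = 1.5 dB.
Threshold = output − output overshoot = -3.5 − 1.5 = -5 dBu.

-5 dBu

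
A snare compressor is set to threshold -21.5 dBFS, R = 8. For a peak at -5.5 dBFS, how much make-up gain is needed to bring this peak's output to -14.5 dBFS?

5 dB

Without make-up, output = threshold + overshoot/8 = -21.5 + 2 = -19.5 dBFS.
Gap to target: 5 dB.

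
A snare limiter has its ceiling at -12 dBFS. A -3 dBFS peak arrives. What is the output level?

At ∞:1, everything above -12 dBFS is held at the ceiling.

-12 dBFS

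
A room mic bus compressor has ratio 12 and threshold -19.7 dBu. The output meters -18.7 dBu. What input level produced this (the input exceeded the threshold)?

-7.7 dBu

The compressed level sits -18.7 − (-19.7) = 1 dB over threshold.
Before 12:1 compression the overshoot was 1 × 12 = 12 dB, so input = -19.7 + 12 = -7.7 dBu.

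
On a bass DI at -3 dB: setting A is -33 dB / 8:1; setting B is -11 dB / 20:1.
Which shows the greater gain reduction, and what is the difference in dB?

A: 30 dB over, compressed to 3.75 dB over, so 26.25 dB of GR.
B: 8 dB over, compressed to 0.4 dB over, so 7.6 dB of GR.
Difference: 18.65 dB in favour of A.

A, by 18.65 dB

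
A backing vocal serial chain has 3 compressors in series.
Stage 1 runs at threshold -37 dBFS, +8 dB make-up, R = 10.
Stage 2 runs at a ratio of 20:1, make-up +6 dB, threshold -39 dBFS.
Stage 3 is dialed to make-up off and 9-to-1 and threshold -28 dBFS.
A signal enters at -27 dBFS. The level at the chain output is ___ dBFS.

Stage 1: overshoot 10 dB → 10/10 = 1 dB → -36 dBFS; +8 dB make-up → -28 dBFS.
Stage 2: overshoot 11 dB → 11/20 = 0.55 dB → -38.45 dBFS; +6 dB make-up → -32.45 dBFS.
Stage 3: -32.45 dBFS is at or below the -28 dBFS threshold — no compression; output -32.45 dBFS.

-32.45 dBFS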